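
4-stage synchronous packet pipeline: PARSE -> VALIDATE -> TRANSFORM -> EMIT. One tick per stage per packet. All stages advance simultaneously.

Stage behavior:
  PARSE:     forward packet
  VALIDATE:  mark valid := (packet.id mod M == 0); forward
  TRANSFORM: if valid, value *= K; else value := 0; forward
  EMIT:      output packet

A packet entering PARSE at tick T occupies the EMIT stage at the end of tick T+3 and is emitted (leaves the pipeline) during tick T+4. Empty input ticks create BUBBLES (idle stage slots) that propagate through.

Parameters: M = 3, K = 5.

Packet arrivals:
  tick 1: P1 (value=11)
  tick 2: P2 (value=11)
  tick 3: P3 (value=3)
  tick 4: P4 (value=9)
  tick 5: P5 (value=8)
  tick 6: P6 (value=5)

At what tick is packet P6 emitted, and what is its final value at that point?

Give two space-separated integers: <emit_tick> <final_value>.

Answer: 10 25

Derivation:
Tick 1: [PARSE:P1(v=11,ok=F), VALIDATE:-, TRANSFORM:-, EMIT:-] out:-; in:P1
Tick 2: [PARSE:P2(v=11,ok=F), VALIDATE:P1(v=11,ok=F), TRANSFORM:-, EMIT:-] out:-; in:P2
Tick 3: [PARSE:P3(v=3,ok=F), VALIDATE:P2(v=11,ok=F), TRANSFORM:P1(v=0,ok=F), EMIT:-] out:-; in:P3
Tick 4: [PARSE:P4(v=9,ok=F), VALIDATE:P3(v=3,ok=T), TRANSFORM:P2(v=0,ok=F), EMIT:P1(v=0,ok=F)] out:-; in:P4
Tick 5: [PARSE:P5(v=8,ok=F), VALIDATE:P4(v=9,ok=F), TRANSFORM:P3(v=15,ok=T), EMIT:P2(v=0,ok=F)] out:P1(v=0); in:P5
Tick 6: [PARSE:P6(v=5,ok=F), VALIDATE:P5(v=8,ok=F), TRANSFORM:P4(v=0,ok=F), EMIT:P3(v=15,ok=T)] out:P2(v=0); in:P6
Tick 7: [PARSE:-, VALIDATE:P6(v=5,ok=T), TRANSFORM:P5(v=0,ok=F), EMIT:P4(v=0,ok=F)] out:P3(v=15); in:-
Tick 8: [PARSE:-, VALIDATE:-, TRANSFORM:P6(v=25,ok=T), EMIT:P5(v=0,ok=F)] out:P4(v=0); in:-
Tick 9: [PARSE:-, VALIDATE:-, TRANSFORM:-, EMIT:P6(v=25,ok=T)] out:P5(v=0); in:-
Tick 10: [PARSE:-, VALIDATE:-, TRANSFORM:-, EMIT:-] out:P6(v=25); in:-
P6: arrives tick 6, valid=True (id=6, id%3=0), emit tick 10, final value 25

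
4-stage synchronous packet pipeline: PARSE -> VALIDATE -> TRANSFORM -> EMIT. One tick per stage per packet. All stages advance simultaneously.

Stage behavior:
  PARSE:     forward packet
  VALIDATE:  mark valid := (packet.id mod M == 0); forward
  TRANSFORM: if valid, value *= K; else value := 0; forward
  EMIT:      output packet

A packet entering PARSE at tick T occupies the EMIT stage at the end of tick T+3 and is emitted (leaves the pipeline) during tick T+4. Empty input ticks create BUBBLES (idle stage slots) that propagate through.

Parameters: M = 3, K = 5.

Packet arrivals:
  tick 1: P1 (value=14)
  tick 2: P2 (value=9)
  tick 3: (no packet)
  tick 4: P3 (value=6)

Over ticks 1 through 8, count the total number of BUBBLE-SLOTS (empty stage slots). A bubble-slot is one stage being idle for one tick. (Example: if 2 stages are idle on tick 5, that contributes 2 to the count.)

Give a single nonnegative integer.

Answer: 20

Derivation:
Tick 1: [PARSE:P1(v=14,ok=F), VALIDATE:-, TRANSFORM:-, EMIT:-] out:-; bubbles=3
Tick 2: [PARSE:P2(v=9,ok=F), VALIDATE:P1(v=14,ok=F), TRANSFORM:-, EMIT:-] out:-; bubbles=2
Tick 3: [PARSE:-, VALIDATE:P2(v=9,ok=F), TRANSFORM:P1(v=0,ok=F), EMIT:-] out:-; bubbles=2
Tick 4: [PARSE:P3(v=6,ok=F), VALIDATE:-, TRANSFORM:P2(v=0,ok=F), EMIT:P1(v=0,ok=F)] out:-; bubbles=1
Tick 5: [PARSE:-, VALIDATE:P3(v=6,ok=T), TRANSFORM:-, EMIT:P2(v=0,ok=F)] out:P1(v=0); bubbles=2
Tick 6: [PARSE:-, VALIDATE:-, TRANSFORM:P3(v=30,ok=T), EMIT:-] out:P2(v=0); bubbles=3
Tick 7: [PARSE:-, VALIDATE:-, TRANSFORM:-, EMIT:P3(v=30,ok=T)] out:-; bubbles=3
Tick 8: [PARSE:-, VALIDATE:-, TRANSFORM:-, EMIT:-] out:P3(v=30); bubbles=4
Total bubble-slots: 20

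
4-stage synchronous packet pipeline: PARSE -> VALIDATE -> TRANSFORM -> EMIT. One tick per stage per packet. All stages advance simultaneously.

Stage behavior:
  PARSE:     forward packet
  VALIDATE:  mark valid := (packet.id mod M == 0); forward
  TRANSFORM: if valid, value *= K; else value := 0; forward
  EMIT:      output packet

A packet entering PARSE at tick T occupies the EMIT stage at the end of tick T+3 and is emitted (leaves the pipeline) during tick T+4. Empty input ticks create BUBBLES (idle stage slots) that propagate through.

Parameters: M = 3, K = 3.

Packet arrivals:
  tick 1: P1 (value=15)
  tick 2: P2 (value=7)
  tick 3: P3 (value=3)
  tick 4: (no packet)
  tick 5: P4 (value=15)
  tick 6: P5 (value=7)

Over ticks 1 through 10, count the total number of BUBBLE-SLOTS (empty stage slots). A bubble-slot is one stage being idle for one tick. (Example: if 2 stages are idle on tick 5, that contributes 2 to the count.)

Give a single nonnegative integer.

Answer: 20

Derivation:
Tick 1: [PARSE:P1(v=15,ok=F), VALIDATE:-, TRANSFORM:-, EMIT:-] out:-; bubbles=3
Tick 2: [PARSE:P2(v=7,ok=F), VALIDATE:P1(v=15,ok=F), TRANSFORM:-, EMIT:-] out:-; bubbles=2
Tick 3: [PARSE:P3(v=3,ok=F), VALIDATE:P2(v=7,ok=F), TRANSFORM:P1(v=0,ok=F), EMIT:-] out:-; bubbles=1
Tick 4: [PARSE:-, VALIDATE:P3(v=3,ok=T), TRANSFORM:P2(v=0,ok=F), EMIT:P1(v=0,ok=F)] out:-; bubbles=1
Tick 5: [PARSE:P4(v=15,ok=F), VALIDATE:-, TRANSFORM:P3(v=9,ok=T), EMIT:P2(v=0,ok=F)] out:P1(v=0); bubbles=1
Tick 6: [PARSE:P5(v=7,ok=F), VALIDATE:P4(v=15,ok=F), TRANSFORM:-, EMIT:P3(v=9,ok=T)] out:P2(v=0); bubbles=1
Tick 7: [PARSE:-, VALIDATE:P5(v=7,ok=F), TRANSFORM:P4(v=0,ok=F), EMIT:-] out:P3(v=9); bubbles=2
Tick 8: [PARSE:-, VALIDATE:-, TRANSFORM:P5(v=0,ok=F), EMIT:P4(v=0,ok=F)] out:-; bubbles=2
Tick 9: [PARSE:-, VALIDATE:-, TRANSFORM:-, EMIT:P5(v=0,ok=F)] out:P4(v=0); bubbles=3
Tick 10: [PARSE:-, VALIDATE:-, TRANSFORM:-, EMIT:-] out:P5(v=0); bubbles=4
Total bubble-slots: 20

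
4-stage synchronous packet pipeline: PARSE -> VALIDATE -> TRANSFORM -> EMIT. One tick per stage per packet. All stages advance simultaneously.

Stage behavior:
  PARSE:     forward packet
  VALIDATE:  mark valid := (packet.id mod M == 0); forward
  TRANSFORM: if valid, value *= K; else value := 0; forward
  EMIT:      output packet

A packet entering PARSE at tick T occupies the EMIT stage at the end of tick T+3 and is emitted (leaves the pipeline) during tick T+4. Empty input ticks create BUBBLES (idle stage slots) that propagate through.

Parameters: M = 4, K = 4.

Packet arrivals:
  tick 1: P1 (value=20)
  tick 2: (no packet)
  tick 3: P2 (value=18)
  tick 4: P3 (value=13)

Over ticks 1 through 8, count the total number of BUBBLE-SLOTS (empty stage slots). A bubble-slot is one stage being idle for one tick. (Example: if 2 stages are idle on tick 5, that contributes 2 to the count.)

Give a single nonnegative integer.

Answer: 20

Derivation:
Tick 1: [PARSE:P1(v=20,ok=F), VALIDATE:-, TRANSFORM:-, EMIT:-] out:-; bubbles=3
Tick 2: [PARSE:-, VALIDATE:P1(v=20,ok=F), TRANSFORM:-, EMIT:-] out:-; bubbles=3
Tick 3: [PARSE:P2(v=18,ok=F), VALIDATE:-, TRANSFORM:P1(v=0,ok=F), EMIT:-] out:-; bubbles=2
Tick 4: [PARSE:P3(v=13,ok=F), VALIDATE:P2(v=18,ok=F), TRANSFORM:-, EMIT:P1(v=0,ok=F)] out:-; bubbles=1
Tick 5: [PARSE:-, VALIDATE:P3(v=13,ok=F), TRANSFORM:P2(v=0,ok=F), EMIT:-] out:P1(v=0); bubbles=2
Tick 6: [PARSE:-, VALIDATE:-, TRANSFORM:P3(v=0,ok=F), EMIT:P2(v=0,ok=F)] out:-; bubbles=2
Tick 7: [PARSE:-, VALIDATE:-, TRANSFORM:-, EMIT:P3(v=0,ok=F)] out:P2(v=0); bubbles=3
Tick 8: [PARSE:-, VALIDATE:-, TRANSFORM:-, EMIT:-] out:P3(v=0); bubbles=4
Total bubble-slots: 20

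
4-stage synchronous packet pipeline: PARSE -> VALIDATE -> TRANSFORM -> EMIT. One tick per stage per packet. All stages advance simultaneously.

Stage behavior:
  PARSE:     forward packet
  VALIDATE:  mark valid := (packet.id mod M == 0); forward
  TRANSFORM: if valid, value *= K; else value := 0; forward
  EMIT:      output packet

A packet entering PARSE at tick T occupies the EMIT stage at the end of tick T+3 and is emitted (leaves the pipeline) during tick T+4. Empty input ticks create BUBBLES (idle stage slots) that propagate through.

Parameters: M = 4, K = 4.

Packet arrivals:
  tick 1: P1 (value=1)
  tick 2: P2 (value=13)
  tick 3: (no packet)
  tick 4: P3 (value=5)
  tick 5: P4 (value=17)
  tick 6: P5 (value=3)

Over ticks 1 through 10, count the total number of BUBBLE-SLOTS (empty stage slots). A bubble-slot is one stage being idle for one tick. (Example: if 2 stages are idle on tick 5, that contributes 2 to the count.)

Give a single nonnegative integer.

Answer: 20

Derivation:
Tick 1: [PARSE:P1(v=1,ok=F), VALIDATE:-, TRANSFORM:-, EMIT:-] out:-; bubbles=3
Tick 2: [PARSE:P2(v=13,ok=F), VALIDATE:P1(v=1,ok=F), TRANSFORM:-, EMIT:-] out:-; bubbles=2
Tick 3: [PARSE:-, VALIDATE:P2(v=13,ok=F), TRANSFORM:P1(v=0,ok=F), EMIT:-] out:-; bubbles=2
Tick 4: [PARSE:P3(v=5,ok=F), VALIDATE:-, TRANSFORM:P2(v=0,ok=F), EMIT:P1(v=0,ok=F)] out:-; bubbles=1
Tick 5: [PARSE:P4(v=17,ok=F), VALIDATE:P3(v=5,ok=F), TRANSFORM:-, EMIT:P2(v=0,ok=F)] out:P1(v=0); bubbles=1
Tick 6: [PARSE:P5(v=3,ok=F), VALIDATE:P4(v=17,ok=T), TRANSFORM:P3(v=0,ok=F), EMIT:-] out:P2(v=0); bubbles=1
Tick 7: [PARSE:-, VALIDATE:P5(v=3,ok=F), TRANSFORM:P4(v=68,ok=T), EMIT:P3(v=0,ok=F)] out:-; bubbles=1
Tick 8: [PARSE:-, VALIDATE:-, TRANSFORM:P5(v=0,ok=F), EMIT:P4(v=68,ok=T)] out:P3(v=0); bubbles=2
Tick 9: [PARSE:-, VALIDATE:-, TRANSFORM:-, EMIT:P5(v=0,ok=F)] out:P4(v=68); bubbles=3
Tick 10: [PARSE:-, VALIDATE:-, TRANSFORM:-, EMIT:-] out:P5(v=0); bubbles=4
Total bubble-slots: 20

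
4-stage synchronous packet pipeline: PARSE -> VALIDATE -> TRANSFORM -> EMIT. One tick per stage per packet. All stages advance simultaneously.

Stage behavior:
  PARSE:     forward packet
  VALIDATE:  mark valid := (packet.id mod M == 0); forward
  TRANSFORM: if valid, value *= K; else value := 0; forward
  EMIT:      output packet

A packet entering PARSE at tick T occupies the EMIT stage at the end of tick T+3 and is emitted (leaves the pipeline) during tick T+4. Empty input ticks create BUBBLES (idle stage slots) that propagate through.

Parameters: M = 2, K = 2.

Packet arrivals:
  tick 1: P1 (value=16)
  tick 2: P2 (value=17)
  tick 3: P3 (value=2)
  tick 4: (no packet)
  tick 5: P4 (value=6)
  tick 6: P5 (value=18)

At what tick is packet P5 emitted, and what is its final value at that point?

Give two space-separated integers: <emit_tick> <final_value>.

Answer: 10 0

Derivation:
Tick 1: [PARSE:P1(v=16,ok=F), VALIDATE:-, TRANSFORM:-, EMIT:-] out:-; in:P1
Tick 2: [PARSE:P2(v=17,ok=F), VALIDATE:P1(v=16,ok=F), TRANSFORM:-, EMIT:-] out:-; in:P2
Tick 3: [PARSE:P3(v=2,ok=F), VALIDATE:P2(v=17,ok=T), TRANSFORM:P1(v=0,ok=F), EMIT:-] out:-; in:P3
Tick 4: [PARSE:-, VALIDATE:P3(v=2,ok=F), TRANSFORM:P2(v=34,ok=T), EMIT:P1(v=0,ok=F)] out:-; in:-
Tick 5: [PARSE:P4(v=6,ok=F), VALIDATE:-, TRANSFORM:P3(v=0,ok=F), EMIT:P2(v=34,ok=T)] out:P1(v=0); in:P4
Tick 6: [PARSE:P5(v=18,ok=F), VALIDATE:P4(v=6,ok=T), TRANSFORM:-, EMIT:P3(v=0,ok=F)] out:P2(v=34); in:P5
Tick 7: [PARSE:-, VALIDATE:P5(v=18,ok=F), TRANSFORM:P4(v=12,ok=T), EMIT:-] out:P3(v=0); in:-
Tick 8: [PARSE:-, VALIDATE:-, TRANSFORM:P5(v=0,ok=F), EMIT:P4(v=12,ok=T)] out:-; in:-
Tick 9: [PARSE:-, VALIDATE:-, TRANSFORM:-, EMIT:P5(v=0,ok=F)] out:P4(v=12); in:-
Tick 10: [PARSE:-, VALIDATE:-, TRANSFORM:-, EMIT:-] out:P5(v=0); in:-
P5: arrives tick 6, valid=False (id=5, id%2=1), emit tick 10, final value 0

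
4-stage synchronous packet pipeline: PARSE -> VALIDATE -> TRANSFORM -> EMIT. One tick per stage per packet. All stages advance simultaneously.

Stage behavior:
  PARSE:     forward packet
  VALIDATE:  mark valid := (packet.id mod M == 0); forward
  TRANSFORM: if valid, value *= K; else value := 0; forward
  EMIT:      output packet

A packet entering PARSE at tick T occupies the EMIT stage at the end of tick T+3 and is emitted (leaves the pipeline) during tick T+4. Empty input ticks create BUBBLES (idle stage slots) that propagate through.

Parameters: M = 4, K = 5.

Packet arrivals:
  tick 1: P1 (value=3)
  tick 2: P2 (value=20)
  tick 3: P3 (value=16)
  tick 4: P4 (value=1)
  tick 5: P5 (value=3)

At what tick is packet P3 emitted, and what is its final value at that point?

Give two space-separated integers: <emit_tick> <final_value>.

Tick 1: [PARSE:P1(v=3,ok=F), VALIDATE:-, TRANSFORM:-, EMIT:-] out:-; in:P1
Tick 2: [PARSE:P2(v=20,ok=F), VALIDATE:P1(v=3,ok=F), TRANSFORM:-, EMIT:-] out:-; in:P2
Tick 3: [PARSE:P3(v=16,ok=F), VALIDATE:P2(v=20,ok=F), TRANSFORM:P1(v=0,ok=F), EMIT:-] out:-; in:P3
Tick 4: [PARSE:P4(v=1,ok=F), VALIDATE:P3(v=16,ok=F), TRANSFORM:P2(v=0,ok=F), EMIT:P1(v=0,ok=F)] out:-; in:P4
Tick 5: [PARSE:P5(v=3,ok=F), VALIDATE:P4(v=1,ok=T), TRANSFORM:P3(v=0,ok=F), EMIT:P2(v=0,ok=F)] out:P1(v=0); in:P5
Tick 6: [PARSE:-, VALIDATE:P5(v=3,ok=F), TRANSFORM:P4(v=5,ok=T), EMIT:P3(v=0,ok=F)] out:P2(v=0); in:-
Tick 7: [PARSE:-, VALIDATE:-, TRANSFORM:P5(v=0,ok=F), EMIT:P4(v=5,ok=T)] out:P3(v=0); in:-
Tick 8: [PARSE:-, VALIDATE:-, TRANSFORM:-, EMIT:P5(v=0,ok=F)] out:P4(v=5); in:-
Tick 9: [PARSE:-, VALIDATE:-, TRANSFORM:-, EMIT:-] out:P5(v=0); in:-
P3: arrives tick 3, valid=False (id=3, id%4=3), emit tick 7, final value 0

Answer: 7 0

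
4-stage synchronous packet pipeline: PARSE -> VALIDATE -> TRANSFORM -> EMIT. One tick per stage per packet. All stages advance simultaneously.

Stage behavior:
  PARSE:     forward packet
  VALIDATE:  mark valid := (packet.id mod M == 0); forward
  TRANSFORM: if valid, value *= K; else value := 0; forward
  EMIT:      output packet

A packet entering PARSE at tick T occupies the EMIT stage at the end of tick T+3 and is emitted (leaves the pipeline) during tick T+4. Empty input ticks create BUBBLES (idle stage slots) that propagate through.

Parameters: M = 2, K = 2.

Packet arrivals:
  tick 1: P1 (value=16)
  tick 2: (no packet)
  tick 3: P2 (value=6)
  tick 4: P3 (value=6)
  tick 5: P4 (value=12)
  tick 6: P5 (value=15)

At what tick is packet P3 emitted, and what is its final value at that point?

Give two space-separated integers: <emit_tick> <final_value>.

Tick 1: [PARSE:P1(v=16,ok=F), VALIDATE:-, TRANSFORM:-, EMIT:-] out:-; in:P1
Tick 2: [PARSE:-, VALIDATE:P1(v=16,ok=F), TRANSFORM:-, EMIT:-] out:-; in:-
Tick 3: [PARSE:P2(v=6,ok=F), VALIDATE:-, TRANSFORM:P1(v=0,ok=F), EMIT:-] out:-; in:P2
Tick 4: [PARSE:P3(v=6,ok=F), VALIDATE:P2(v=6,ok=T), TRANSFORM:-, EMIT:P1(v=0,ok=F)] out:-; in:P3
Tick 5: [PARSE:P4(v=12,ok=F), VALIDATE:P3(v=6,ok=F), TRANSFORM:P2(v=12,ok=T), EMIT:-] out:P1(v=0); in:P4
Tick 6: [PARSE:P5(v=15,ok=F), VALIDATE:P4(v=12,ok=T), TRANSFORM:P3(v=0,ok=F), EMIT:P2(v=12,ok=T)] out:-; in:P5
Tick 7: [PARSE:-, VALIDATE:P5(v=15,ok=F), TRANSFORM:P4(v=24,ok=T), EMIT:P3(v=0,ok=F)] out:P2(v=12); in:-
Tick 8: [PARSE:-, VALIDATE:-, TRANSFORM:P5(v=0,ok=F), EMIT:P4(v=24,ok=T)] out:P3(v=0); in:-
Tick 9: [PARSE:-, VALIDATE:-, TRANSFORM:-, EMIT:P5(v=0,ok=F)] out:P4(v=24); in:-
Tick 10: [PARSE:-, VALIDATE:-, TRANSFORM:-, EMIT:-] out:P5(v=0); in:-
P3: arrives tick 4, valid=False (id=3, id%2=1), emit tick 8, final value 0

Answer: 8 0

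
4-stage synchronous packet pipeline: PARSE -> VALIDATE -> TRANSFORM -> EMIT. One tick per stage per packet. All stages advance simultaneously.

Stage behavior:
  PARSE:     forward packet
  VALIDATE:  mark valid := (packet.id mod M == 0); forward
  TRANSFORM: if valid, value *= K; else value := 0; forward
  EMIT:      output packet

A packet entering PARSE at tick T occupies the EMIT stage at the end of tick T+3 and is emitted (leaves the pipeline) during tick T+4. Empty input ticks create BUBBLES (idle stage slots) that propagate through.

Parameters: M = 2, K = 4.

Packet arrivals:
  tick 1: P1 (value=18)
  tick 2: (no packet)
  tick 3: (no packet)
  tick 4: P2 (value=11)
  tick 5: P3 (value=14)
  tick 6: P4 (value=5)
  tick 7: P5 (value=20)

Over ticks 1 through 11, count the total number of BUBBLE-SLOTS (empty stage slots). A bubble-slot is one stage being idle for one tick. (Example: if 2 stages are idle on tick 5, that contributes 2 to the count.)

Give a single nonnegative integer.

Tick 1: [PARSE:P1(v=18,ok=F), VALIDATE:-, TRANSFORM:-, EMIT:-] out:-; bubbles=3
Tick 2: [PARSE:-, VALIDATE:P1(v=18,ok=F), TRANSFORM:-, EMIT:-] out:-; bubbles=3
Tick 3: [PARSE:-, VALIDATE:-, TRANSFORM:P1(v=0,ok=F), EMIT:-] out:-; bubbles=3
Tick 4: [PARSE:P2(v=11,ok=F), VALIDATE:-, TRANSFORM:-, EMIT:P1(v=0,ok=F)] out:-; bubbles=2
Tick 5: [PARSE:P3(v=14,ok=F), VALIDATE:P2(v=11,ok=T), TRANSFORM:-, EMIT:-] out:P1(v=0); bubbles=2
Tick 6: [PARSE:P4(v=5,ok=F), VALIDATE:P3(v=14,ok=F), TRANSFORM:P2(v=44,ok=T), EMIT:-] out:-; bubbles=1
Tick 7: [PARSE:P5(v=20,ok=F), VALIDATE:P4(v=5,ok=T), TRANSFORM:P3(v=0,ok=F), EMIT:P2(v=44,ok=T)] out:-; bubbles=0
Tick 8: [PARSE:-, VALIDATE:P5(v=20,ok=F), TRANSFORM:P4(v=20,ok=T), EMIT:P3(v=0,ok=F)] out:P2(v=44); bubbles=1
Tick 9: [PARSE:-, VALIDATE:-, TRANSFORM:P5(v=0,ok=F), EMIT:P4(v=20,ok=T)] out:P3(v=0); bubbles=2
Tick 10: [PARSE:-, VALIDATE:-, TRANSFORM:-, EMIT:P5(v=0,ok=F)] out:P4(v=20); bubbles=3
Tick 11: [PARSE:-, VALIDATE:-, TRANSFORM:-, EMIT:-] out:P5(v=0); bubbles=4
Total bubble-slots: 24

Answer: 24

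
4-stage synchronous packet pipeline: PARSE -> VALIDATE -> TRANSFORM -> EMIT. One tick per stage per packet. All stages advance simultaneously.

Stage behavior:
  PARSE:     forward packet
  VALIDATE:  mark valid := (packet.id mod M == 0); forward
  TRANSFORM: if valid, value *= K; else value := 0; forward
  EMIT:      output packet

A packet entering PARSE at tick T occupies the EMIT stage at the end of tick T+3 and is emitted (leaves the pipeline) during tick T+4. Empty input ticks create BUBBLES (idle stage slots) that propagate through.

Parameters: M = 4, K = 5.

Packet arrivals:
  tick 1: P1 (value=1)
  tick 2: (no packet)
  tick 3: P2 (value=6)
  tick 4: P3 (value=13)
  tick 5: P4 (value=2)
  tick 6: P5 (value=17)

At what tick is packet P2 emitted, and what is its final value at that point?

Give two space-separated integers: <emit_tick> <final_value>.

Tick 1: [PARSE:P1(v=1,ok=F), VALIDATE:-, TRANSFORM:-, EMIT:-] out:-; in:P1
Tick 2: [PARSE:-, VALIDATE:P1(v=1,ok=F), TRANSFORM:-, EMIT:-] out:-; in:-
Tick 3: [PARSE:P2(v=6,ok=F), VALIDATE:-, TRANSFORM:P1(v=0,ok=F), EMIT:-] out:-; in:P2
Tick 4: [PARSE:P3(v=13,ok=F), VALIDATE:P2(v=6,ok=F), TRANSFORM:-, EMIT:P1(v=0,ok=F)] out:-; in:P3
Tick 5: [PARSE:P4(v=2,ok=F), VALIDATE:P3(v=13,ok=F), TRANSFORM:P2(v=0,ok=F), EMIT:-] out:P1(v=0); in:P4
Tick 6: [PARSE:P5(v=17,ok=F), VALIDATE:P4(v=2,ok=T), TRANSFORM:P3(v=0,ok=F), EMIT:P2(v=0,ok=F)] out:-; in:P5
Tick 7: [PARSE:-, VALIDATE:P5(v=17,ok=F), TRANSFORM:P4(v=10,ok=T), EMIT:P3(v=0,ok=F)] out:P2(v=0); in:-
Tick 8: [PARSE:-, VALIDATE:-, TRANSFORM:P5(v=0,ok=F), EMIT:P4(v=10,ok=T)] out:P3(v=0); in:-
Tick 9: [PARSE:-, VALIDATE:-, TRANSFORM:-, EMIT:P5(v=0,ok=F)] out:P4(v=10); in:-
Tick 10: [PARSE:-, VALIDATE:-, TRANSFORM:-, EMIT:-] out:P5(v=0); in:-
P2: arrives tick 3, valid=False (id=2, id%4=2), emit tick 7, final value 0

Answer: 7 0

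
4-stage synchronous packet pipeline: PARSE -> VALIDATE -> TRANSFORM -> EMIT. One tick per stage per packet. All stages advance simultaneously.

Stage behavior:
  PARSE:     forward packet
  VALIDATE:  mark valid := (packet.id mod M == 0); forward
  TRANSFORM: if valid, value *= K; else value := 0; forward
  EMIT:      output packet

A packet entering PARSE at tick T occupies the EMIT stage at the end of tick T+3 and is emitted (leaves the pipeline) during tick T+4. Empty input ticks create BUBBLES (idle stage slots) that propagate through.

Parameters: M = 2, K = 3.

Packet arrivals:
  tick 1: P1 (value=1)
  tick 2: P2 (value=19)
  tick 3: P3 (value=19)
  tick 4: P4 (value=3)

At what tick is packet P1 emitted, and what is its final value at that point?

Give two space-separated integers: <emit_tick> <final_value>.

Tick 1: [PARSE:P1(v=1,ok=F), VALIDATE:-, TRANSFORM:-, EMIT:-] out:-; in:P1
Tick 2: [PARSE:P2(v=19,ok=F), VALIDATE:P1(v=1,ok=F), TRANSFORM:-, EMIT:-] out:-; in:P2
Tick 3: [PARSE:P3(v=19,ok=F), VALIDATE:P2(v=19,ok=T), TRANSFORM:P1(v=0,ok=F), EMIT:-] out:-; in:P3
Tick 4: [PARSE:P4(v=3,ok=F), VALIDATE:P3(v=19,ok=F), TRANSFORM:P2(v=57,ok=T), EMIT:P1(v=0,ok=F)] out:-; in:P4
Tick 5: [PARSE:-, VALIDATE:P4(v=3,ok=T), TRANSFORM:P3(v=0,ok=F), EMIT:P2(v=57,ok=T)] out:P1(v=0); in:-
Tick 6: [PARSE:-, VALIDATE:-, TRANSFORM:P4(v=9,ok=T), EMIT:P3(v=0,ok=F)] out:P2(v=57); in:-
Tick 7: [PARSE:-, VALIDATE:-, TRANSFORM:-, EMIT:P4(v=9,ok=T)] out:P3(v=0); in:-
Tick 8: [PARSE:-, VALIDATE:-, TRANSFORM:-, EMIT:-] out:P4(v=9); in:-
P1: arrives tick 1, valid=False (id=1, id%2=1), emit tick 5, final value 0

Answer: 5 0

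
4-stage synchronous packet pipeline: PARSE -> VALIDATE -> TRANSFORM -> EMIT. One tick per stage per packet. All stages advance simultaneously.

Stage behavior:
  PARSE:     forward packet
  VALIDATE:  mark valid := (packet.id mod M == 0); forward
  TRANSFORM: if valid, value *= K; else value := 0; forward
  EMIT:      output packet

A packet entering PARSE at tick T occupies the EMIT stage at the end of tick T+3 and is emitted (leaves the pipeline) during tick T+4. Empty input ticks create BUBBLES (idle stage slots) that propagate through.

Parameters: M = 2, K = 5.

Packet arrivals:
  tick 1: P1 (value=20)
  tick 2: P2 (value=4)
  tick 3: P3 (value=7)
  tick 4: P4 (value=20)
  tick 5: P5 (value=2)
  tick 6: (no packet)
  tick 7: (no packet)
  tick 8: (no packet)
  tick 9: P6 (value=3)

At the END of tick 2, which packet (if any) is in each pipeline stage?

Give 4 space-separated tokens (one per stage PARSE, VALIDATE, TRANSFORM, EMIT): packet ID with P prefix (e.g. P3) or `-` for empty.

Tick 1: [PARSE:P1(v=20,ok=F), VALIDATE:-, TRANSFORM:-, EMIT:-] out:-; in:P1
Tick 2: [PARSE:P2(v=4,ok=F), VALIDATE:P1(v=20,ok=F), TRANSFORM:-, EMIT:-] out:-; in:P2
At end of tick 2: ['P2', 'P1', '-', '-']

Answer: P2 P1 - -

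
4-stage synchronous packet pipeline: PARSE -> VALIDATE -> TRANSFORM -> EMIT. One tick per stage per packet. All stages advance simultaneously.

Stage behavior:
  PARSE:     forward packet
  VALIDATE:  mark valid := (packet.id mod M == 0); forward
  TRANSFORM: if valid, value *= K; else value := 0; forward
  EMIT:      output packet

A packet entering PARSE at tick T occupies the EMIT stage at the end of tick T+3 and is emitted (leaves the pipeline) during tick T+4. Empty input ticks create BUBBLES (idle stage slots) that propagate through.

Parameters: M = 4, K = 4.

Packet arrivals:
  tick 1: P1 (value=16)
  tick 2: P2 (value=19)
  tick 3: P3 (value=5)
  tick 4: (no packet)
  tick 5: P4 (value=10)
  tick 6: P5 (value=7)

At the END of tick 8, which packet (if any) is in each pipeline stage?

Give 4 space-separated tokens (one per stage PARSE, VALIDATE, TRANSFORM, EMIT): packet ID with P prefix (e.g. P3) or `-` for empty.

Tick 1: [PARSE:P1(v=16,ok=F), VALIDATE:-, TRANSFORM:-, EMIT:-] out:-; in:P1
Tick 2: [PARSE:P2(v=19,ok=F), VALIDATE:P1(v=16,ok=F), TRANSFORM:-, EMIT:-] out:-; in:P2
Tick 3: [PARSE:P3(v=5,ok=F), VALIDATE:P2(v=19,ok=F), TRANSFORM:P1(v=0,ok=F), EMIT:-] out:-; in:P3
Tick 4: [PARSE:-, VALIDATE:P3(v=5,ok=F), TRANSFORM:P2(v=0,ok=F), EMIT:P1(v=0,ok=F)] out:-; in:-
Tick 5: [PARSE:P4(v=10,ok=F), VALIDATE:-, TRANSFORM:P3(v=0,ok=F), EMIT:P2(v=0,ok=F)] out:P1(v=0); in:P4
Tick 6: [PARSE:P5(v=7,ok=F), VALIDATE:P4(v=10,ok=T), TRANSFORM:-, EMIT:P3(v=0,ok=F)] out:P2(v=0); in:P5
Tick 7: [PARSE:-, VALIDATE:P5(v=7,ok=F), TRANSFORM:P4(v=40,ok=T), EMIT:-] out:P3(v=0); in:-
Tick 8: [PARSE:-, VALIDATE:-, TRANSFORM:P5(v=0,ok=F), EMIT:P4(v=40,ok=T)] out:-; in:-
At end of tick 8: ['-', '-', 'P5', 'P4']

Answer: - - P5 P4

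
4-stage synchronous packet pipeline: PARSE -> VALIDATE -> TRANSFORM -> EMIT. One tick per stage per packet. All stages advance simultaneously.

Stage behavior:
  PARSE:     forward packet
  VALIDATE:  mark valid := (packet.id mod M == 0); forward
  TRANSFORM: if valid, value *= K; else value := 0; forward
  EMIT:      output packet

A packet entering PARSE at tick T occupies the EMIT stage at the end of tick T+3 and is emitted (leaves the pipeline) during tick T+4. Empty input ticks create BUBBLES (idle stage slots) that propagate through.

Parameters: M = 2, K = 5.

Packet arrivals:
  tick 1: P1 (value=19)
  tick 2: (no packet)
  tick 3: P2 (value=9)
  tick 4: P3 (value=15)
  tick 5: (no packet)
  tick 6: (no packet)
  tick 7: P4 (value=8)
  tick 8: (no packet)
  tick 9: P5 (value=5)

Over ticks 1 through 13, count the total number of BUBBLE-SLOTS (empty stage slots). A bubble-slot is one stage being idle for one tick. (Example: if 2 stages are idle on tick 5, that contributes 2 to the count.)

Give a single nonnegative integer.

Tick 1: [PARSE:P1(v=19,ok=F), VALIDATE:-, TRANSFORM:-, EMIT:-] out:-; bubbles=3
Tick 2: [PARSE:-, VALIDATE:P1(v=19,ok=F), TRANSFORM:-, EMIT:-] out:-; bubbles=3
Tick 3: [PARSE:P2(v=9,ok=F), VALIDATE:-, TRANSFORM:P1(v=0,ok=F), EMIT:-] out:-; bubbles=2
Tick 4: [PARSE:P3(v=15,ok=F), VALIDATE:P2(v=9,ok=T), TRANSFORM:-, EMIT:P1(v=0,ok=F)] out:-; bubbles=1
Tick 5: [PARSE:-, VALIDATE:P3(v=15,ok=F), TRANSFORM:P2(v=45,ok=T), EMIT:-] out:P1(v=0); bubbles=2
Tick 6: [PARSE:-, VALIDATE:-, TRANSFORM:P3(v=0,ok=F), EMIT:P2(v=45,ok=T)] out:-; bubbles=2
Tick 7: [PARSE:P4(v=8,ok=F), VALIDATE:-, TRANSFORM:-, EMIT:P3(v=0,ok=F)] out:P2(v=45); bubbles=2
Tick 8: [PARSE:-, VALIDATE:P4(v=8,ok=T), TRANSFORM:-, EMIT:-] out:P3(v=0); bubbles=3
Tick 9: [PARSE:P5(v=5,ok=F), VALIDATE:-, TRANSFORM:P4(v=40,ok=T), EMIT:-] out:-; bubbles=2
Tick 10: [PARSE:-, VALIDATE:P5(v=5,ok=F), TRANSFORM:-, EMIT:P4(v=40,ok=T)] out:-; bubbles=2
Tick 11: [PARSE:-, VALIDATE:-, TRANSFORM:P5(v=0,ok=F), EMIT:-] out:P4(v=40); bubbles=3
Tick 12: [PARSE:-, VALIDATE:-, TRANSFORM:-, EMIT:P5(v=0,ok=F)] out:-; bubbles=3
Tick 13: [PARSE:-, VALIDATE:-, TRANSFORM:-, EMIT:-] out:P5(v=0); bubbles=4
Total bubble-slots: 32

Answer: 32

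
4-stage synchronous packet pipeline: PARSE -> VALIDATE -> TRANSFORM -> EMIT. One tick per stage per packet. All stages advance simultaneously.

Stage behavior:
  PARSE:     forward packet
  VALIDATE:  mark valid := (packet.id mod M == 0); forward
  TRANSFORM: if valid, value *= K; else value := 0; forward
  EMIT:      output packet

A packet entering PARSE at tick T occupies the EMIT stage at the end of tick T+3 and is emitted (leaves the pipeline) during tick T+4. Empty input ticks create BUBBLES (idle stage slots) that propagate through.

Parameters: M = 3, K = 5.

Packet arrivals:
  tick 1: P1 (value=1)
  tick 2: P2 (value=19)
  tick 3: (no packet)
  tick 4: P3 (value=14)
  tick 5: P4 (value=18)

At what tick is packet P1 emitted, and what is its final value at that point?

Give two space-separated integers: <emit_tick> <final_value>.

Tick 1: [PARSE:P1(v=1,ok=F), VALIDATE:-, TRANSFORM:-, EMIT:-] out:-; in:P1
Tick 2: [PARSE:P2(v=19,ok=F), VALIDATE:P1(v=1,ok=F), TRANSFORM:-, EMIT:-] out:-; in:P2
Tick 3: [PARSE:-, VALIDATE:P2(v=19,ok=F), TRANSFORM:P1(v=0,ok=F), EMIT:-] out:-; in:-
Tick 4: [PARSE:P3(v=14,ok=F), VALIDATE:-, TRANSFORM:P2(v=0,ok=F), EMIT:P1(v=0,ok=F)] out:-; in:P3
Tick 5: [PARSE:P4(v=18,ok=F), VALIDATE:P3(v=14,ok=T), TRANSFORM:-, EMIT:P2(v=0,ok=F)] out:P1(v=0); in:P4
Tick 6: [PARSE:-, VALIDATE:P4(v=18,ok=F), TRANSFORM:P3(v=70,ok=T), EMIT:-] out:P2(v=0); in:-
Tick 7: [PARSE:-, VALIDATE:-, TRANSFORM:P4(v=0,ok=F), EMIT:P3(v=70,ok=T)] out:-; in:-
Tick 8: [PARSE:-, VALIDATE:-, TRANSFORM:-, EMIT:P4(v=0,ok=F)] out:P3(v=70); in:-
Tick 9: [PARSE:-, VALIDATE:-, TRANSFORM:-, EMIT:-] out:P4(v=0); in:-
P1: arrives tick 1, valid=False (id=1, id%3=1), emit tick 5, final value 0

Answer: 5 0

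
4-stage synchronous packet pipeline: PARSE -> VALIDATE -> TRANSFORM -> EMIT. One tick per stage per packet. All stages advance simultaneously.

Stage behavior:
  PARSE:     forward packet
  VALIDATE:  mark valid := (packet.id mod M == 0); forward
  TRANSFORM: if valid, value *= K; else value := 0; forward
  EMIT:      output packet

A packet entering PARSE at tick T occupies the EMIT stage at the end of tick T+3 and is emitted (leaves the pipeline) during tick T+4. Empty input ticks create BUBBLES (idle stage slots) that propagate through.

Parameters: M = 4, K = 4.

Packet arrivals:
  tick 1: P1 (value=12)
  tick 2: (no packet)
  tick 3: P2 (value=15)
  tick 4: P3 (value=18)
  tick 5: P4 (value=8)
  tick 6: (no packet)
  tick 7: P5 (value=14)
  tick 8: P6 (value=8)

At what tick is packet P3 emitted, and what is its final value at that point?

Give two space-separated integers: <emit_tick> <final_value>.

Tick 1: [PARSE:P1(v=12,ok=F), VALIDATE:-, TRANSFORM:-, EMIT:-] out:-; in:P1
Tick 2: [PARSE:-, VALIDATE:P1(v=12,ok=F), TRANSFORM:-, EMIT:-] out:-; in:-
Tick 3: [PARSE:P2(v=15,ok=F), VALIDATE:-, TRANSFORM:P1(v=0,ok=F), EMIT:-] out:-; in:P2
Tick 4: [PARSE:P3(v=18,ok=F), VALIDATE:P2(v=15,ok=F), TRANSFORM:-, EMIT:P1(v=0,ok=F)] out:-; in:P3
Tick 5: [PARSE:P4(v=8,ok=F), VALIDATE:P3(v=18,ok=F), TRANSFORM:P2(v=0,ok=F), EMIT:-] out:P1(v=0); in:P4
Tick 6: [PARSE:-, VALIDATE:P4(v=8,ok=T), TRANSFORM:P3(v=0,ok=F), EMIT:P2(v=0,ok=F)] out:-; in:-
Tick 7: [PARSE:P5(v=14,ok=F), VALIDATE:-, TRANSFORM:P4(v=32,ok=T), EMIT:P3(v=0,ok=F)] out:P2(v=0); in:P5
Tick 8: [PARSE:P6(v=8,ok=F), VALIDATE:P5(v=14,ok=F), TRANSFORM:-, EMIT:P4(v=32,ok=T)] out:P3(v=0); in:P6
Tick 9: [PARSE:-, VALIDATE:P6(v=8,ok=F), TRANSFORM:P5(v=0,ok=F), EMIT:-] out:P4(v=32); in:-
Tick 10: [PARSE:-, VALIDATE:-, TRANSFORM:P6(v=0,ok=F), EMIT:P5(v=0,ok=F)] out:-; in:-
Tick 11: [PARSE:-, VALIDATE:-, TRANSFORM:-, EMIT:P6(v=0,ok=F)] out:P5(v=0); in:-
Tick 12: [PARSE:-, VALIDATE:-, TRANSFORM:-, EMIT:-] out:P6(v=0); in:-
P3: arrives tick 4, valid=False (id=3, id%4=3), emit tick 8, final value 0

Answer: 8 0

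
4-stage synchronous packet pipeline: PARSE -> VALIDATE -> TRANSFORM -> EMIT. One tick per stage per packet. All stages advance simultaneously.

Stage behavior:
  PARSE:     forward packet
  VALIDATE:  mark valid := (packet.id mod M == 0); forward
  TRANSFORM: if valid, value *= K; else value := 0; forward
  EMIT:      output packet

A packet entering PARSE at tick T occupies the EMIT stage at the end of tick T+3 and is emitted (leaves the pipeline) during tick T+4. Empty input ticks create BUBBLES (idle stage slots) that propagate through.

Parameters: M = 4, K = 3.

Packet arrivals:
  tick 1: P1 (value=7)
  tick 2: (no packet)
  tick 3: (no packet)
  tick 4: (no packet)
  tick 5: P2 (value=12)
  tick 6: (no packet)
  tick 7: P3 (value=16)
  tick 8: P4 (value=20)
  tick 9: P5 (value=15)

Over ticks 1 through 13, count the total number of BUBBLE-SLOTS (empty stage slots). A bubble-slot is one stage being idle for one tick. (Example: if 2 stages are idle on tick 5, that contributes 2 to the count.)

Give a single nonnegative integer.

Tick 1: [PARSE:P1(v=7,ok=F), VALIDATE:-, TRANSFORM:-, EMIT:-] out:-; bubbles=3
Tick 2: [PARSE:-, VALIDATE:P1(v=7,ok=F), TRANSFORM:-, EMIT:-] out:-; bubbles=3
Tick 3: [PARSE:-, VALIDATE:-, TRANSFORM:P1(v=0,ok=F), EMIT:-] out:-; bubbles=3
Tick 4: [PARSE:-, VALIDATE:-, TRANSFORM:-, EMIT:P1(v=0,ok=F)] out:-; bubbles=3
Tick 5: [PARSE:P2(v=12,ok=F), VALIDATE:-, TRANSFORM:-, EMIT:-] out:P1(v=0); bubbles=3
Tick 6: [PARSE:-, VALIDATE:P2(v=12,ok=F), TRANSFORM:-, EMIT:-] out:-; bubbles=3
Tick 7: [PARSE:P3(v=16,ok=F), VALIDATE:-, TRANSFORM:P2(v=0,ok=F), EMIT:-] out:-; bubbles=2
Tick 8: [PARSE:P4(v=20,ok=F), VALIDATE:P3(v=16,ok=F), TRANSFORM:-, EMIT:P2(v=0,ok=F)] out:-; bubbles=1
Tick 9: [PARSE:P5(v=15,ok=F), VALIDATE:P4(v=20,ok=T), TRANSFORM:P3(v=0,ok=F), EMIT:-] out:P2(v=0); bubbles=1
Tick 10: [PARSE:-, VALIDATE:P5(v=15,ok=F), TRANSFORM:P4(v=60,ok=T), EMIT:P3(v=0,ok=F)] out:-; bubbles=1
Tick 11: [PARSE:-, VALIDATE:-, TRANSFORM:P5(v=0,ok=F), EMIT:P4(v=60,ok=T)] out:P3(v=0); bubbles=2
Tick 12: [PARSE:-, VALIDATE:-, TRANSFORM:-, EMIT:P5(v=0,ok=F)] out:P4(v=60); bubbles=3
Tick 13: [PARSE:-, VALIDATE:-, TRANSFORM:-, EMIT:-] out:P5(v=0); bubbles=4
Total bubble-slots: 32

Answer: 32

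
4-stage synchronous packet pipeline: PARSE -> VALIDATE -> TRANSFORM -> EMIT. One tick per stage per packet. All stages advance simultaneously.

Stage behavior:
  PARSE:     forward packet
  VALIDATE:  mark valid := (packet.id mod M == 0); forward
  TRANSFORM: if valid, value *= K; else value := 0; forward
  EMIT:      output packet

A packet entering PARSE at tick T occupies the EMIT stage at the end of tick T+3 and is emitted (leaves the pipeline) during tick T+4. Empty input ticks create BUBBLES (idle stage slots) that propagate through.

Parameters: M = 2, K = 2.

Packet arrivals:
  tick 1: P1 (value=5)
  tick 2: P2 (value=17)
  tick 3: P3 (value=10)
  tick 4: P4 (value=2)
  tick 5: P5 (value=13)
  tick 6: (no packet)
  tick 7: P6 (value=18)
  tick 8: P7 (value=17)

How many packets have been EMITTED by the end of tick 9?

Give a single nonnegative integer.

Tick 1: [PARSE:P1(v=5,ok=F), VALIDATE:-, TRANSFORM:-, EMIT:-] out:-; in:P1
Tick 2: [PARSE:P2(v=17,ok=F), VALIDATE:P1(v=5,ok=F), TRANSFORM:-, EMIT:-] out:-; in:P2
Tick 3: [PARSE:P3(v=10,ok=F), VALIDATE:P2(v=17,ok=T), TRANSFORM:P1(v=0,ok=F), EMIT:-] out:-; in:P3
Tick 4: [PARSE:P4(v=2,ok=F), VALIDATE:P3(v=10,ok=F), TRANSFORM:P2(v=34,ok=T), EMIT:P1(v=0,ok=F)] out:-; in:P4
Tick 5: [PARSE:P5(v=13,ok=F), VALIDATE:P4(v=2,ok=T), TRANSFORM:P3(v=0,ok=F), EMIT:P2(v=34,ok=T)] out:P1(v=0); in:P5
Tick 6: [PARSE:-, VALIDATE:P5(v=13,ok=F), TRANSFORM:P4(v=4,ok=T), EMIT:P3(v=0,ok=F)] out:P2(v=34); in:-
Tick 7: [PARSE:P6(v=18,ok=F), VALIDATE:-, TRANSFORM:P5(v=0,ok=F), EMIT:P4(v=4,ok=T)] out:P3(v=0); in:P6
Tick 8: [PARSE:P7(v=17,ok=F), VALIDATE:P6(v=18,ok=T), TRANSFORM:-, EMIT:P5(v=0,ok=F)] out:P4(v=4); in:P7
Tick 9: [PARSE:-, VALIDATE:P7(v=17,ok=F), TRANSFORM:P6(v=36,ok=T), EMIT:-] out:P5(v=0); in:-
Emitted by tick 9: ['P1', 'P2', 'P3', 'P4', 'P5']

Answer: 5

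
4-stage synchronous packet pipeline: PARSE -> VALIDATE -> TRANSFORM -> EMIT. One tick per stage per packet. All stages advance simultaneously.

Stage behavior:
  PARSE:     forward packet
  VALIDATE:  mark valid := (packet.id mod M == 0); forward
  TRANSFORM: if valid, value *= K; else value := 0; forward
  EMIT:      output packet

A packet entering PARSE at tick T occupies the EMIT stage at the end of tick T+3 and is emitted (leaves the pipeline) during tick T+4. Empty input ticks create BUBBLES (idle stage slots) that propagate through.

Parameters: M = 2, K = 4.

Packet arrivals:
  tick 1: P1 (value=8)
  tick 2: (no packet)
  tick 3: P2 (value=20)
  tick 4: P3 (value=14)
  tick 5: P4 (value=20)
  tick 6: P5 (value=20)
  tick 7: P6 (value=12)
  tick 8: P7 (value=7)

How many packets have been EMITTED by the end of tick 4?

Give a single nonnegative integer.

Tick 1: [PARSE:P1(v=8,ok=F), VALIDATE:-, TRANSFORM:-, EMIT:-] out:-; in:P1
Tick 2: [PARSE:-, VALIDATE:P1(v=8,ok=F), TRANSFORM:-, EMIT:-] out:-; in:-
Tick 3: [PARSE:P2(v=20,ok=F), VALIDATE:-, TRANSFORM:P1(v=0,ok=F), EMIT:-] out:-; in:P2
Tick 4: [PARSE:P3(v=14,ok=F), VALIDATE:P2(v=20,ok=T), TRANSFORM:-, EMIT:P1(v=0,ok=F)] out:-; in:P3
Emitted by tick 4: []

Answer: 0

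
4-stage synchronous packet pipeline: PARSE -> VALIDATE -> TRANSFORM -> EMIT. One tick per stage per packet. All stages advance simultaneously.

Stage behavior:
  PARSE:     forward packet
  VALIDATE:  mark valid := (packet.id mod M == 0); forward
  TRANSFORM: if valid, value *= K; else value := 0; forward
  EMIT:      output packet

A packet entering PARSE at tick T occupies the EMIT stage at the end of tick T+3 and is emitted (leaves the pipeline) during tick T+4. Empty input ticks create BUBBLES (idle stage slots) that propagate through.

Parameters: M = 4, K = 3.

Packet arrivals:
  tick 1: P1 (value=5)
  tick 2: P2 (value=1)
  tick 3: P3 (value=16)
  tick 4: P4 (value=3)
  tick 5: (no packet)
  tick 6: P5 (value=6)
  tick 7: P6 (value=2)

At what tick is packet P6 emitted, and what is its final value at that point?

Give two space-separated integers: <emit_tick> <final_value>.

Tick 1: [PARSE:P1(v=5,ok=F), VALIDATE:-, TRANSFORM:-, EMIT:-] out:-; in:P1
Tick 2: [PARSE:P2(v=1,ok=F), VALIDATE:P1(v=5,ok=F), TRANSFORM:-, EMIT:-] out:-; in:P2
Tick 3: [PARSE:P3(v=16,ok=F), VALIDATE:P2(v=1,ok=F), TRANSFORM:P1(v=0,ok=F), EMIT:-] out:-; in:P3
Tick 4: [PARSE:P4(v=3,ok=F), VALIDATE:P3(v=16,ok=F), TRANSFORM:P2(v=0,ok=F), EMIT:P1(v=0,ok=F)] out:-; in:P4
Tick 5: [PARSE:-, VALIDATE:P4(v=3,ok=T), TRANSFORM:P3(v=0,ok=F), EMIT:P2(v=0,ok=F)] out:P1(v=0); in:-
Tick 6: [PARSE:P5(v=6,ok=F), VALIDATE:-, TRANSFORM:P4(v=9,ok=T), EMIT:P3(v=0,ok=F)] out:P2(v=0); in:P5
Tick 7: [PARSE:P6(v=2,ok=F), VALIDATE:P5(v=6,ok=F), TRANSFORM:-, EMIT:P4(v=9,ok=T)] out:P3(v=0); in:P6
Tick 8: [PARSE:-, VALIDATE:P6(v=2,ok=F), TRANSFORM:P5(v=0,ok=F), EMIT:-] out:P4(v=9); in:-
Tick 9: [PARSE:-, VALIDATE:-, TRANSFORM:P6(v=0,ok=F), EMIT:P5(v=0,ok=F)] out:-; in:-
Tick 10: [PARSE:-, VALIDATE:-, TRANSFORM:-, EMIT:P6(v=0,ok=F)] out:P5(v=0); in:-
Tick 11: [PARSE:-, VALIDATE:-, TRANSFORM:-, EMIT:-] out:P6(v=0); in:-
P6: arrives tick 7, valid=False (id=6, id%4=2), emit tick 11, final value 0

Answer: 11 0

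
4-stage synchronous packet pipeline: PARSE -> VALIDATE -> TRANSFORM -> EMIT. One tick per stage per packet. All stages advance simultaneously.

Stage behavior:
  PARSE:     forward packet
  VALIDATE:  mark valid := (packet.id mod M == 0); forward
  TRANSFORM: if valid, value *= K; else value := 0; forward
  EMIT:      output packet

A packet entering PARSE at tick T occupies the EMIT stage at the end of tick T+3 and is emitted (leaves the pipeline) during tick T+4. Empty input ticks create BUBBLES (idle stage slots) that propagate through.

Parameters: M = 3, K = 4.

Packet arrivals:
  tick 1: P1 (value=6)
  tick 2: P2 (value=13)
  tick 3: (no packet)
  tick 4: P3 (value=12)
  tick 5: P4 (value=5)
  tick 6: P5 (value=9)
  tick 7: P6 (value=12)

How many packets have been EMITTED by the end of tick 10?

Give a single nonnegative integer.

Answer: 5

Derivation:
Tick 1: [PARSE:P1(v=6,ok=F), VALIDATE:-, TRANSFORM:-, EMIT:-] out:-; in:P1
Tick 2: [PARSE:P2(v=13,ok=F), VALIDATE:P1(v=6,ok=F), TRANSFORM:-, EMIT:-] out:-; in:P2
Tick 3: [PARSE:-, VALIDATE:P2(v=13,ok=F), TRANSFORM:P1(v=0,ok=F), EMIT:-] out:-; in:-
Tick 4: [PARSE:P3(v=12,ok=F), VALIDATE:-, TRANSFORM:P2(v=0,ok=F), EMIT:P1(v=0,ok=F)] out:-; in:P3
Tick 5: [PARSE:P4(v=5,ok=F), VALIDATE:P3(v=12,ok=T), TRANSFORM:-, EMIT:P2(v=0,ok=F)] out:P1(v=0); in:P4
Tick 6: [PARSE:P5(v=9,ok=F), VALIDATE:P4(v=5,ok=F), TRANSFORM:P3(v=48,ok=T), EMIT:-] out:P2(v=0); in:P5
Tick 7: [PARSE:P6(v=12,ok=F), VALIDATE:P5(v=9,ok=F), TRANSFORM:P4(v=0,ok=F), EMIT:P3(v=48,ok=T)] out:-; in:P6
Tick 8: [PARSE:-, VALIDATE:P6(v=12,ok=T), TRANSFORM:P5(v=0,ok=F), EMIT:P4(v=0,ok=F)] out:P3(v=48); in:-
Tick 9: [PARSE:-, VALIDATE:-, TRANSFORM:P6(v=48,ok=T), EMIT:P5(v=0,ok=F)] out:P4(v=0); in:-
Tick 10: [PARSE:-, VALIDATE:-, TRANSFORM:-, EMIT:P6(v=48,ok=T)] out:P5(v=0); in:-
Emitted by tick 10: ['P1', 'P2', 'P3', 'P4', 'P5']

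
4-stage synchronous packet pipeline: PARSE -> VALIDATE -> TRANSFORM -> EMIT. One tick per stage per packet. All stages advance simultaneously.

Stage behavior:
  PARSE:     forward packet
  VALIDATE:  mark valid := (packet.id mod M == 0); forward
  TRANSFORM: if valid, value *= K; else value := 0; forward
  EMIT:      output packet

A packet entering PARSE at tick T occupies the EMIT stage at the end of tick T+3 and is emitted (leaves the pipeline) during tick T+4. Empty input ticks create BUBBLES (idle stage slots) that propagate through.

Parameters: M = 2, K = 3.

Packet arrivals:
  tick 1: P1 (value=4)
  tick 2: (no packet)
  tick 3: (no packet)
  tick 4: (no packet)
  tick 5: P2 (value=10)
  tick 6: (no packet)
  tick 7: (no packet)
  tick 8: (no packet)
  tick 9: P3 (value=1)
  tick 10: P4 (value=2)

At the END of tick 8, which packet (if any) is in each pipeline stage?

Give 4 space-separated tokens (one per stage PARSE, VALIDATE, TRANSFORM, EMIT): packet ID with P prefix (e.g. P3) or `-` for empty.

Answer: - - - P2

Derivation:
Tick 1: [PARSE:P1(v=4,ok=F), VALIDATE:-, TRANSFORM:-, EMIT:-] out:-; in:P1
Tick 2: [PARSE:-, VALIDATE:P1(v=4,ok=F), TRANSFORM:-, EMIT:-] out:-; in:-
Tick 3: [PARSE:-, VALIDATE:-, TRANSFORM:P1(v=0,ok=F), EMIT:-] out:-; in:-
Tick 4: [PARSE:-, VALIDATE:-, TRANSFORM:-, EMIT:P1(v=0,ok=F)] out:-; in:-
Tick 5: [PARSE:P2(v=10,ok=F), VALIDATE:-, TRANSFORM:-, EMIT:-] out:P1(v=0); in:P2
Tick 6: [PARSE:-, VALIDATE:P2(v=10,ok=T), TRANSFORM:-, EMIT:-] out:-; in:-
Tick 7: [PARSE:-, VALIDATE:-, TRANSFORM:P2(v=30,ok=T), EMIT:-] out:-; in:-
Tick 8: [PARSE:-, VALIDATE:-, TRANSFORM:-, EMIT:P2(v=30,ok=T)] out:-; in:-
At end of tick 8: ['-', '-', '-', 'P2']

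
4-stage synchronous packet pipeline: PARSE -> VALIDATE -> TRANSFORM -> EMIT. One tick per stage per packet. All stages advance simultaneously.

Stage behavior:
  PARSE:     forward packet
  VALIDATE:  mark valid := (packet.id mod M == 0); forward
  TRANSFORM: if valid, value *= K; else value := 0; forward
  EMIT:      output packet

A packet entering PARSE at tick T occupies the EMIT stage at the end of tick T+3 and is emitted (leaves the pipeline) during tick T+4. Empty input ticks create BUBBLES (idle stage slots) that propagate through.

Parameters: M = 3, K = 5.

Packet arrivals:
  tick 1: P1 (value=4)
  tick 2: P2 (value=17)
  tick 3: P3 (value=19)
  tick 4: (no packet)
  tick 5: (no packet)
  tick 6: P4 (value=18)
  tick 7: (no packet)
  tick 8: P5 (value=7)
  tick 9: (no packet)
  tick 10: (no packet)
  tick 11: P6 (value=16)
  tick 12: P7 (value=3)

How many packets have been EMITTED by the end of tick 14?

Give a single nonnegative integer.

Answer: 5

Derivation:
Tick 1: [PARSE:P1(v=4,ok=F), VALIDATE:-, TRANSFORM:-, EMIT:-] out:-; in:P1
Tick 2: [PARSE:P2(v=17,ok=F), VALIDATE:P1(v=4,ok=F), TRANSFORM:-, EMIT:-] out:-; in:P2
Tick 3: [PARSE:P3(v=19,ok=F), VALIDATE:P2(v=17,ok=F), TRANSFORM:P1(v=0,ok=F), EMIT:-] out:-; in:P3
Tick 4: [PARSE:-, VALIDATE:P3(v=19,ok=T), TRANSFORM:P2(v=0,ok=F), EMIT:P1(v=0,ok=F)] out:-; in:-
Tick 5: [PARSE:-, VALIDATE:-, TRANSFORM:P3(v=95,ok=T), EMIT:P2(v=0,ok=F)] out:P1(v=0); in:-
Tick 6: [PARSE:P4(v=18,ok=F), VALIDATE:-, TRANSFORM:-, EMIT:P3(v=95,ok=T)] out:P2(v=0); in:P4
Tick 7: [PARSE:-, VALIDATE:P4(v=18,ok=F), TRANSFORM:-, EMIT:-] out:P3(v=95); in:-
Tick 8: [PARSE:P5(v=7,ok=F), VALIDATE:-, TRANSFORM:P4(v=0,ok=F), EMIT:-] out:-; in:P5
Tick 9: [PARSE:-, VALIDATE:P5(v=7,ok=F), TRANSFORM:-, EMIT:P4(v=0,ok=F)] out:-; in:-
Tick 10: [PARSE:-, VALIDATE:-, TRANSFORM:P5(v=0,ok=F), EMIT:-] out:P4(v=0); in:-
Tick 11: [PARSE:P6(v=16,ok=F), VALIDATE:-, TRANSFORM:-, EMIT:P5(v=0,ok=F)] out:-; in:P6
Tick 12: [PARSE:P7(v=3,ok=F), VALIDATE:P6(v=16,ok=T), TRANSFORM:-, EMIT:-] out:P5(v=0); in:P7
Tick 13: [PARSE:-, VALIDATE:P7(v=3,ok=F), TRANSFORM:P6(v=80,ok=T), EMIT:-] out:-; in:-
Tick 14: [PARSE:-, VALIDATE:-, TRANSFORM:P7(v=0,ok=F), EMIT:P6(v=80,ok=T)] out:-; in:-
Emitted by tick 14: ['P1', 'P2', 'P3', 'P4', 'P5']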